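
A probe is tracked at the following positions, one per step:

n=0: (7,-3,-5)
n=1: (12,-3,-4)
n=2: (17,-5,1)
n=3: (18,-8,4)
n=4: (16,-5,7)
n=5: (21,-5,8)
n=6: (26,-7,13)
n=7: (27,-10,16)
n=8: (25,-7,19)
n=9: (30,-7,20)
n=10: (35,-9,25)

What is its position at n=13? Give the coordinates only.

(39,-9,32)

Differencing gives (+5,+0,+1), (+5,-2,+5), (+1,-3,+3), (-2,+3,+3), (+5,+0,+1), (+5,-2,+5), (+1,-3,+3), (-2,+3,+3), (+5,+0,+1), (+5,-2,+5). This is the pattern (+5,+0,+1), (+5,-2,+5), (+1,-3,+3), (-2,+3,+3) repeated.
step 11: apply (+1,-3,+3) → (36,-12,28)
step 12: apply (-2,+3,+3) → (34,-9,31)
step 13: apply (+5,+0,+1) → (39,-9,32)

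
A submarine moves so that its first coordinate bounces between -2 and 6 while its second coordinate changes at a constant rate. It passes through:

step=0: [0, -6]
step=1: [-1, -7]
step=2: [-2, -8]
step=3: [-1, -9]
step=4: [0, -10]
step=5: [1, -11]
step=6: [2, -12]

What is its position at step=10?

[6, -16]

The first coordinate reflects between -2 and 6, moving 1 per step.
  step 7: 2 → 3
  step 8: 3 → 4
  step 9: 4 → 5
  step 10: 5 → 6
The second coordinate changes by -1 each step: at step 10 it is -16.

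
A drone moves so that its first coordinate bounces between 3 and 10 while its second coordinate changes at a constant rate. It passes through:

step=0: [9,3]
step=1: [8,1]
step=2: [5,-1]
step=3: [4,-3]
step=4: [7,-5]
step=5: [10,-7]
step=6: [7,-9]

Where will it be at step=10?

The first coordinate travels 3 per step and bounces off the walls at 3 and 10.
  step 7: 7 → 4
  step 8: 4 → 5
  step 9: 5 → 8
  step 10: 8 → 9
The second coordinate changes by -2 each step: at step 10 it is -17.

[9,-17]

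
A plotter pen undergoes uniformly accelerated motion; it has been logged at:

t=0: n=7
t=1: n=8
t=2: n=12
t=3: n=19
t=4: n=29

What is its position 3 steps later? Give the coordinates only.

n=77

Taking differences between consecutive positions: +1, +4, +7, +10. These grow by +3 each step.
step 5: 29 + 13 → n=42
step 6: 42 + 16 → n=58
step 7: 58 + 19 → n=77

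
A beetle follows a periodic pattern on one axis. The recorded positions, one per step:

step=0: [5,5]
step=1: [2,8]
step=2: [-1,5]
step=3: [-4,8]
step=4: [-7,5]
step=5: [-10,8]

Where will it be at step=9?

[-22,8]

First: linear, -3 per step → -22 at step 9.
Second: cycles through 5, 8 every 2 steps. Step 9 lands at position 1 of the cycle → 8.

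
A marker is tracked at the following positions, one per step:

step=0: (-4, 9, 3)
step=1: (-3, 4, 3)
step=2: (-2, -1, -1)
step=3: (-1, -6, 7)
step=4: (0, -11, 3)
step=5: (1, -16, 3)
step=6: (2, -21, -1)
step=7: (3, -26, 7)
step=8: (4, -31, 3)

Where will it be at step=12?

First: linear, +1 per step → 8 at step 12.
Second: linear, -5 per step → -51 at step 12.
Third: cycles through 3, 3, -1, 7 every 4 steps. Step 12 lands at position 0 of the cycle → 3.

(8, -51, 3)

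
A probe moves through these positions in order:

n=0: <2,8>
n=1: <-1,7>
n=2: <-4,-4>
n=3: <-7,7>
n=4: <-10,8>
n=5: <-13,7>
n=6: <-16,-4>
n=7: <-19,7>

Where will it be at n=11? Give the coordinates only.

<-31,7>

The first coordinate changes by -3 each step, so at step 11 it is 2 + 11·(-3) = -31.
The second coordinate repeats the cycle [8, 7, -4, 7] with period 4; step 11 mod 4 = 3, giving 7.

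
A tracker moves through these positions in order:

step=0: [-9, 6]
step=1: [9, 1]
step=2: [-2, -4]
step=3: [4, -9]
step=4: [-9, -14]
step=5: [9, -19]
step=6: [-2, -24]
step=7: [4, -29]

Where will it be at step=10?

First: cycles through -9, 9, -2, 4 every 4 steps. Step 10 lands at position 2 of the cycle → -2.
Second: linear, -5 per step → -44 at step 10.

[-2, -44]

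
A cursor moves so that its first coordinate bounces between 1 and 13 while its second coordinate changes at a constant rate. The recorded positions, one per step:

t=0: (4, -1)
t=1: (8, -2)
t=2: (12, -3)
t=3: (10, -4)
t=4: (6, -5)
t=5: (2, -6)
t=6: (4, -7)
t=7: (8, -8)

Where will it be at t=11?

(2, -12)

The first coordinate travels 4 per step and bounces off the walls at 1 and 13.
  step 8: 8 → 12
  step 9: 12 → 10
  step 10: 10 → 6
  step 11: 6 → 2
The second coordinate changes by -1 each step: at step 11 it is -12.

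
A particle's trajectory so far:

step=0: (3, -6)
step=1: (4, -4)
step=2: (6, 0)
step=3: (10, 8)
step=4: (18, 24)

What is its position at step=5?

Step-to-step displacements: (+1, +2), (+2, +4), (+4, +8), (+8, +16); each is 2× the previous.
step 5: (18, 24) + (+16, +32) → (34, 56)

(34, 56)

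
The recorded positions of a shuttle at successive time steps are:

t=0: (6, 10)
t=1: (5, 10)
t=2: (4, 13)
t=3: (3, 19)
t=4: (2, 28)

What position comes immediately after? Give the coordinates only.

(1, 40)

First differences are (-1, +0), (-1, +3), (-1, +6), (-1, +9); their common second difference is (+0, +3) (constant acceleration).
step 5: (2, 28) + (-1, +12) → (1, 40)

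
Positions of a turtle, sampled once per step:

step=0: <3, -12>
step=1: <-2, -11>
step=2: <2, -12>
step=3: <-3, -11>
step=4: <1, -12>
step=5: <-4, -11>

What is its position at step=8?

Step-to-step displacements: <-5, +1>, <+4, -1>, <-5, +1>, <+4, -1>, <-5, +1> — a repeating cycle of length 2.
step 6: apply <+4, -1> → <0, -12>
step 7: apply <-5, +1> → <-5, -11>
step 8: apply <+4, -1> → <-1, -12>

<-1, -12>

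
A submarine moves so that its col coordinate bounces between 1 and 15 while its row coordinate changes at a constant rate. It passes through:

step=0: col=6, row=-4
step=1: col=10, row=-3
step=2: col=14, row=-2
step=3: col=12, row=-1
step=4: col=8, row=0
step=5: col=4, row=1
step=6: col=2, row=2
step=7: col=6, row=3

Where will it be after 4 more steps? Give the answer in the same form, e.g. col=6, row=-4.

The col coordinate reflects between 1 and 15, moving 4 per step.
  step 8: 6 → 10
  step 9: 10 → 14
  step 10: 14 → 12
  step 11: 12 → 8
The row coordinate changes by +1 each step: at step 11 it is 7.

col=8, row=7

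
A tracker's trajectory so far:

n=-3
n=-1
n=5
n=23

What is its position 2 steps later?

n=239

Consecutive displacements +2, +6, +18 scale by a factor of 3 each step.
step 4: 23 + 54 → n=77
step 5: 77 + 162 → n=239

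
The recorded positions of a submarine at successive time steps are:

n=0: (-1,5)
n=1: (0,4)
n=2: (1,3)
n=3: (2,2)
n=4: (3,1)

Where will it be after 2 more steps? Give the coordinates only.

Each step adds (+1,-1) to the position.
step 5: (3,1) + (+1,-1) → (4,0)
step 6: (4,0) + (+1,-1) → (5,-1)

(5,-1)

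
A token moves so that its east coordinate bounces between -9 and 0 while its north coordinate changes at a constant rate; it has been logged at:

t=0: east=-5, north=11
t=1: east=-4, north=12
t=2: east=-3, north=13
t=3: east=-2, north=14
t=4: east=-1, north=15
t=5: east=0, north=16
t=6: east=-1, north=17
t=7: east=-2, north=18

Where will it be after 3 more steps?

The east coordinate travels 1 per step and bounces off the walls at -9 and 0.
  step 8: -2 → -3
  step 9: -3 → -4
  step 10: -4 → -5
The north coordinate changes by +1 each step: at step 10 it is 21.

east=-5, north=21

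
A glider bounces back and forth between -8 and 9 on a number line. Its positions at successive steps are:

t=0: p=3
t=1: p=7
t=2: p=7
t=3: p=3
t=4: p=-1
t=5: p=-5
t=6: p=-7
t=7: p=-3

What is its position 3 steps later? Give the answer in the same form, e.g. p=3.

p=9

The value travels 4 per step and bounces off the walls at -8 and 9.
  step 8: -3 → 1
  step 9: 1 → 5
  step 10: 5 → 9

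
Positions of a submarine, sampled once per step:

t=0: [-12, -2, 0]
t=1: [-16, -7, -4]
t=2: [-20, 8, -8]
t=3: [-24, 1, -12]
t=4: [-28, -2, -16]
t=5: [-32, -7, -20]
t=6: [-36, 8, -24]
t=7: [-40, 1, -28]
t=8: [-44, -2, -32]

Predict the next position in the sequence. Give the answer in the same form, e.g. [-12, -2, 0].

The first coordinate changes by -4 each step, so at step 9 it is -12 + 9·(-4) = -48.
The second coordinate repeats the cycle [-2, -7, 8, 1] with period 4; step 9 mod 4 = 1, giving -7.
The third coordinate changes by -4 each step, so at step 9 it is 0 + 9·(-4) = -36.

[-48, -7, -36]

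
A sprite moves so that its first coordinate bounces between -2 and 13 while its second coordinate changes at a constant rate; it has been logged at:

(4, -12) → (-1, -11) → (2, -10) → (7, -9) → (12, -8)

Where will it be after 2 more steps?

The first coordinate reflects between -2 and 13, moving 5 per step.
  step 5: 12 → 9
  step 6: 9 → 4
The second coordinate changes by +1 each step: at step 6 it is -6.

(4, -6)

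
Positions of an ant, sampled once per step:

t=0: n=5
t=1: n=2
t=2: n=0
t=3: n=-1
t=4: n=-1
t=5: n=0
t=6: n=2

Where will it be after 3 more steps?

Taking differences between consecutive positions: -3, -2, -1, +0, +1, +2. These grow by +1 each step.
step 7: 2 + 3 → n=5
step 8: 5 + 4 → n=9
step 9: 9 + 5 → n=14

n=14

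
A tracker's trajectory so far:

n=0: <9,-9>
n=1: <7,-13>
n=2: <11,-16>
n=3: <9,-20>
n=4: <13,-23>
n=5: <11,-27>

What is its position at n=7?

<13,-34>

The moves between consecutive positions are <-2,-4>, <+4,-3>, <-2,-4>, <+4,-3>, <-2,-4>; they repeat the 2-cycle [<-2,-4>, <+4,-3>].
step 6: apply <+4,-3> → <15,-30>
step 7: apply <-2,-4> → <13,-34>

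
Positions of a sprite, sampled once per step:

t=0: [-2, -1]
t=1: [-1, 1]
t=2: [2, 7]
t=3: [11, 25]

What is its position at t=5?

Consecutive displacements [+1, +2], [+3, +6], [+9, +18] scale by a factor of 3 each step.
step 4: [11, 25] + [+27, +54] → [38, 79]
step 5: [38, 79] + [+81, +162] → [119, 241]

[119, 241]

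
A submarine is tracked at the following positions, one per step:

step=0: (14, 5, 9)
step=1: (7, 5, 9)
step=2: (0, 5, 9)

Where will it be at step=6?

(-28, 5, 9)

Constant displacement of (-7, +0, +0) per step.
step 3: (0, 5, 9) + (-7, +0, +0) → (-7, 5, 9)
step 4: (-7, 5, 9) + (-7, +0, +0) → (-14, 5, 9)
step 5: (-14, 5, 9) + (-7, +0, +0) → (-21, 5, 9)
step 6: (-21, 5, 9) + (-7, +0, +0) → (-28, 5, 9)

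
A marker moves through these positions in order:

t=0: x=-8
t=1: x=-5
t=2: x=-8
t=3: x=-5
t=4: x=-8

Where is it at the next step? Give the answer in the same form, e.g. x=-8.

Consecutive displacements +3, -3, +3, -3 scale by a factor of -1 each step.
step 5: -8 + 3 → x=-5

x=-5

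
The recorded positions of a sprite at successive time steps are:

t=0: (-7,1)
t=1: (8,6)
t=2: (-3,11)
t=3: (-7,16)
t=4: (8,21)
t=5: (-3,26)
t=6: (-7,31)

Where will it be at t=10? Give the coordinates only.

(8,51)

The first coordinate repeats the cycle [-7, 8, -3] with period 3; step 10 mod 3 = 1, giving 8.
The second coordinate changes by +5 each step, so at step 10 it is 1 + 10·(5) = 51.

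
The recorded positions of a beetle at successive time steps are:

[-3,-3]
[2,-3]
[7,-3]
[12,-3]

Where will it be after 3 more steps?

The position changes by [+5,+0] every step.
step 4: [12,-3] + [+5,+0] → [17,-3]
step 5: [17,-3] + [+5,+0] → [22,-3]
step 6: [22,-3] + [+5,+0] → [27,-3]

[27,-3]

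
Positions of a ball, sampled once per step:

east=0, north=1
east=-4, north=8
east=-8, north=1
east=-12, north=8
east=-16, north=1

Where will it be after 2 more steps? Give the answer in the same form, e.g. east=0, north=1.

East: linear, -4 per step → -24 at step 6.
North: cycles through 1, 8 every 2 steps. Step 6 lands at position 0 of the cycle → 1.

east=-24, north=1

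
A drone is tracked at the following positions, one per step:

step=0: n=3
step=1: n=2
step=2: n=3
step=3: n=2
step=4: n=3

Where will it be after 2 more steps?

n=3

Step-to-step displacements: -1, +1, -1, +1; each is -1× the previous.
step 5: 3 − 1 → n=2
step 6: 2 + 1 → n=3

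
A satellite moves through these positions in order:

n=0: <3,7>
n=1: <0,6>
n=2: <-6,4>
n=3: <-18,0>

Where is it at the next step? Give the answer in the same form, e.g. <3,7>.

The jumps are <-3,-1>, <-6,-2>, <-12,-4> — a geometric progression with ratio 2.
step 4: <-18,0> + <-24,-8> → <-42,-8>

<-42,-8>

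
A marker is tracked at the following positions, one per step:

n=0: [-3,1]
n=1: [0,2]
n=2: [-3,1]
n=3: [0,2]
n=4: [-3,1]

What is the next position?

Consecutive displacements [+3,+1], [-3,-1], [+3,+1], [-3,-1] scale by a factor of -1 each step.
step 5: [-3,1] + [+3,+1] → [0,2]

[0,2]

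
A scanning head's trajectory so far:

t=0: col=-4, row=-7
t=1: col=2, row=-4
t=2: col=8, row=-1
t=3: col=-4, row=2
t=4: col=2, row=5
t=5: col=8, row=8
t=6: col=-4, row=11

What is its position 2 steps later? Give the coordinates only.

Col: cycles through -4, 2, 8 every 3 steps. Step 8 lands at position 2 of the cycle → 8.
Row: linear, +3 per step → 17 at step 8.

col=8, row=17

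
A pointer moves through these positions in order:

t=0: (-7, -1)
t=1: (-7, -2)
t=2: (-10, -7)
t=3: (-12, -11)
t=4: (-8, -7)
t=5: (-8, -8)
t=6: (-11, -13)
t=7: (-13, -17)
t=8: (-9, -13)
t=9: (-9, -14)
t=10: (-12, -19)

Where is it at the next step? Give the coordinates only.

Differencing gives (+0, -1), (-3, -5), (-2, -4), (+4, +4), (+0, -1), (-3, -5), (-2, -4), (+4, +4), (+0, -1), (-3, -5). This is the pattern (+0, -1), (-3, -5), (-2, -4), (+4, +4) repeated.
step 11: apply (-2, -4) → (-14, -23)

(-14, -23)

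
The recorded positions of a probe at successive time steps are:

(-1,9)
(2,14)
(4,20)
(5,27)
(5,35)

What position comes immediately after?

(4,44)

Taking differences between consecutive positions: (+3,+5), (+2,+6), (+1,+7), (+0,+8). These grow by (-1,+1) each step.
step 5: (5,35) + (-1,+9) → (4,44)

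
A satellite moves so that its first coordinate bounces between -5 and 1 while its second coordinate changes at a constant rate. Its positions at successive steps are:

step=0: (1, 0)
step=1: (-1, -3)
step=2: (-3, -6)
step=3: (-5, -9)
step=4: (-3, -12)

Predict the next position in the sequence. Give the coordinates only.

The first coordinate reflects between -5 and 1, moving 2 per step.
  step 5: -3 → -1
The second coordinate changes by -3 each step: at step 5 it is -15.

(-1, -15)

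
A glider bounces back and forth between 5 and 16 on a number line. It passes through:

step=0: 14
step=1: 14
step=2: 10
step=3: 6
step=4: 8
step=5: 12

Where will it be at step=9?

The value travels 4 per step and bounces off the walls at 5 and 16.
  step 6: 12 → 16
  step 7: 16 → 12
  step 8: 12 → 8
  step 9: 8 → 6

6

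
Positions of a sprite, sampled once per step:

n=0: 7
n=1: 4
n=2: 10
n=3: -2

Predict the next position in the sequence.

The jumps are -3, +6, -12 — a geometric progression with ratio -2.
step 4: -2 + 24 → 22

22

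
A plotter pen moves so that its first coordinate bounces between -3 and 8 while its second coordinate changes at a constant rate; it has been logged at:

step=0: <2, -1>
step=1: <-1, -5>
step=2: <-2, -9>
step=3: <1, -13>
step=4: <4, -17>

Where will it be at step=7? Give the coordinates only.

<3, -29>

The first coordinate travels 3 per step and bounces off the walls at -3 and 8.
  step 5: 4 → 7
  step 6: 7 → 6
  step 7: 6 → 3
The second coordinate changes by -4 each step: at step 7 it is -29.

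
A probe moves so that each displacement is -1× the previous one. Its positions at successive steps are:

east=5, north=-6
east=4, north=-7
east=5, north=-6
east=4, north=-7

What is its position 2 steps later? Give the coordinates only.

east=4, north=-7

Step-to-step displacements: (-1,-1), (+1,+1), (-1,-1); each is -1× the previous.
step 4: east=4, north=-7 + (+1,+1) → east=5, north=-6
step 5: east=5, north=-6 + (-1,-1) → east=4, north=-7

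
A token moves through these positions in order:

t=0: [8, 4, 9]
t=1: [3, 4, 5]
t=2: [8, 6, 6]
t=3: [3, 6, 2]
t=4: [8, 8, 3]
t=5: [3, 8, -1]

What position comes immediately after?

The moves between consecutive positions are [-5, +0, -4], [+5, +2, +1], [-5, +0, -4], [+5, +2, +1], [-5, +0, -4]; they repeat the 2-cycle [[-5, +0, -4], [+5, +2, +1]].
step 6: apply [+5, +2, +1] → [8, 10, 0]

[8, 10, 0]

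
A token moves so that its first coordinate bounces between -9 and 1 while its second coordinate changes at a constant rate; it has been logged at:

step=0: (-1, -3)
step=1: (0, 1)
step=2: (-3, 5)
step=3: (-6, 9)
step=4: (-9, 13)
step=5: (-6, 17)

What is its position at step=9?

(-4, 33)

The first coordinate travels 3 per step and bounces off the walls at -9 and 1.
  step 6: -6 → -3
  step 7: -3 → 0
  step 8: 0 → -1
  step 9: -1 → -4
The second coordinate changes by +4 each step: at step 9 it is 33.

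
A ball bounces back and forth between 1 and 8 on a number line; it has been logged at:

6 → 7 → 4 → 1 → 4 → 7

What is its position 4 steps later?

The value travels 3 per step and bounces off the walls at 1 and 8.
  step 6: 7 → 6
  step 7: 6 → 3
  step 8: 3 → 2
  step 9: 2 → 5

5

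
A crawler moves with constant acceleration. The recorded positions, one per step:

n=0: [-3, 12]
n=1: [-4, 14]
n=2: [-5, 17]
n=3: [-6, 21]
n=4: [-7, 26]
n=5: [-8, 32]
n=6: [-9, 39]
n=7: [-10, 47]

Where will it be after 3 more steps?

First differences are [-1, +2], [-1, +3], [-1, +4], [-1, +5], [-1, +6], [-1, +7], [-1, +8]; their common second difference is [+0, +1] (constant acceleration).
step 8: [-10, 47] + [-1, +9] → [-11, 56]
step 9: [-11, 56] + [-1, +10] → [-12, 66]
step 10: [-12, 66] + [-1, +11] → [-13, 77]

[-13, 77]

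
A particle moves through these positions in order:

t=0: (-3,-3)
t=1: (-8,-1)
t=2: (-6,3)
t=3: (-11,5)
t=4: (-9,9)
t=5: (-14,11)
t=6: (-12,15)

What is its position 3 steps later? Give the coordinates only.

Differencing gives (-5,+2), (+2,+4), (-5,+2), (+2,+4), (-5,+2), (+2,+4). This is the pattern (-5,+2), (+2,+4) repeated.
step 7: apply (-5,+2) → (-17,17)
step 8: apply (+2,+4) → (-15,21)
step 9: apply (-5,+2) → (-20,23)

(-20,23)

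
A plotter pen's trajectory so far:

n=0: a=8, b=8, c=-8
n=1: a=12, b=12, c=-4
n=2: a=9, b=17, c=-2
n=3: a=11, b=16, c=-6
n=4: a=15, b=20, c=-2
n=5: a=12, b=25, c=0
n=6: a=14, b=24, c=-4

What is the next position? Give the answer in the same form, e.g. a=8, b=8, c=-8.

a=18, b=28, c=0

Step-to-step displacements: (+4,+4,+4), (-3,+5,+2), (+2,-1,-4), (+4,+4,+4), (-3,+5,+2), (+2,-1,-4) — a repeating cycle of length 3.
step 7: apply (+4,+4,+4) → a=18, b=28, c=0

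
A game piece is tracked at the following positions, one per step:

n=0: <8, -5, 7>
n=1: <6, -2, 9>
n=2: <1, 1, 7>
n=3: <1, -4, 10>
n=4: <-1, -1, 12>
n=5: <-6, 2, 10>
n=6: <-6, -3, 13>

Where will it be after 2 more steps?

<-13, 3, 13>

The moves between consecutive positions are <-2, +3, +2>, <-5, +3, -2>, <+0, -5, +3>, <-2, +3, +2>, <-5, +3, -2>, <+0, -5, +3>; they repeat the 3-cycle [<-2, +3, +2>, <-5, +3, -2>, <+0, -5, +3>].
step 7: apply <-2, +3, +2> → <-8, 0, 15>
step 8: apply <-5, +3, -2> → <-13, 3, 13>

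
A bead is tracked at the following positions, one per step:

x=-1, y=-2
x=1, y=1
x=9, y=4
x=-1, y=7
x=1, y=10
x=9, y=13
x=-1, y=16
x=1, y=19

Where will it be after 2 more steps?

X: cycles through -1, 1, 9 every 3 steps. Step 9 lands at position 0 of the cycle → -1.
Y: linear, +3 per step → 25 at step 9.

x=-1, y=25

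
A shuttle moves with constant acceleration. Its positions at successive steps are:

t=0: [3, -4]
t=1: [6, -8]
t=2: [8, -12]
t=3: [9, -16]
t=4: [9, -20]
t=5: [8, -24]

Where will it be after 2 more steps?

Successive displacements: [+3, -4], [+2, -4], [+1, -4], [+0, -4], [-1, -4] — each changes by [-1, +0].
step 6: [8, -24] + [-2, -4] → [6, -28]
step 7: [6, -28] + [-3, -4] → [3, -32]

[3, -32]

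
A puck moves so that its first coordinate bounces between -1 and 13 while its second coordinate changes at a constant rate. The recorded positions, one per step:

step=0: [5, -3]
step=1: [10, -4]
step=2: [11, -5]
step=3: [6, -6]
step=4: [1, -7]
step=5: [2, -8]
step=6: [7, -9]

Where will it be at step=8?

[9, -11]

The first coordinate reflects between -1 and 13, moving 5 per step.
  step 7: 7 → 12
  step 8: 12 → 9
The second coordinate changes by -1 each step: at step 8 it is -11.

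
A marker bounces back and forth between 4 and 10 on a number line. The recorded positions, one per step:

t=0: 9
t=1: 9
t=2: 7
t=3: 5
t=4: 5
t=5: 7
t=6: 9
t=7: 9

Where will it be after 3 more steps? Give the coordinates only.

5

The value travels 2 per step and bounces off the walls at 4 and 10.
  step 8: 9 → 7
  step 9: 7 → 5
  step 10: 5 → 5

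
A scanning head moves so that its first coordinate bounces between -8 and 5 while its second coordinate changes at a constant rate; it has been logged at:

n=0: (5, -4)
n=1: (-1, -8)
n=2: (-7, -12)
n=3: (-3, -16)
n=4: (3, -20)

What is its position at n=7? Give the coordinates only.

The first coordinate reflects between -8 and 5, moving 6 per step.
  step 5: 3 → 1
  step 6: 1 → -5
  step 7: -5 → -5
The second coordinate changes by -4 each step: at step 7 it is -32.

(-5, -32)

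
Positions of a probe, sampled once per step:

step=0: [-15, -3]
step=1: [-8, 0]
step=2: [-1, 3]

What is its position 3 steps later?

[20, 12]

Each step adds [+7, +3] to the position.
step 3: [-1, 3] + [+7, +3] → [6, 6]
step 4: [6, 6] + [+7, +3] → [13, 9]
step 5: [13, 9] + [+7, +3] → [20, 12]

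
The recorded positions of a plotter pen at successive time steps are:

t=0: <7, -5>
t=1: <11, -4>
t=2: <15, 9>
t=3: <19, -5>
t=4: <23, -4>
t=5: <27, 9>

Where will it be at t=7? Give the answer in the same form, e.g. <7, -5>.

<35, -4>

The first coordinate changes by +4 each step, so at step 7 it is 7 + 7·(4) = 35.
The second coordinate repeats the cycle [-5, -4, 9] with period 3; step 7 mod 3 = 1, giving -4.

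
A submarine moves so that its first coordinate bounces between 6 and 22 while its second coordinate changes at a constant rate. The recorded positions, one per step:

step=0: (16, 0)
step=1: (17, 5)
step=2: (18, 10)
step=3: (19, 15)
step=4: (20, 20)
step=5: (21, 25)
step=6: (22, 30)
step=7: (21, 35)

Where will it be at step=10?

(18, 50)

The first coordinate reflects between 6 and 22, moving 1 per step.
  step 8: 21 → 20
  step 9: 20 → 19
  step 10: 19 → 18
The second coordinate changes by +5 each step: at step 10 it is 50.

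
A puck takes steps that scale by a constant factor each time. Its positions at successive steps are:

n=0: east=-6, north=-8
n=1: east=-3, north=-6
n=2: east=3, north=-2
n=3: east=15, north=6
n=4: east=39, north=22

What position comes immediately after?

Step-to-step displacements: (+3,+2), (+6,+4), (+12,+8), (+24,+16); each is 2× the previous.
step 5: east=39, north=22 + (+48,+32) → east=87, north=54

east=87, north=54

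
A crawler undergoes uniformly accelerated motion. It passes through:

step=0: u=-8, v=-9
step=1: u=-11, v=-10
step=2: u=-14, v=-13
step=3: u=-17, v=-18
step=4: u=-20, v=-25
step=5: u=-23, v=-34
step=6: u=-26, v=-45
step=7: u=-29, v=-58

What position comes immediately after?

u=-32, v=-73

Taking differences between consecutive positions: (-3, -1), (-3, -3), (-3, -5), (-3, -7), (-3, -9), (-3, -11), (-3, -13). These grow by (+0, -2) each step.
step 8: u=-29, v=-58 + (-3, -15) → u=-32, v=-73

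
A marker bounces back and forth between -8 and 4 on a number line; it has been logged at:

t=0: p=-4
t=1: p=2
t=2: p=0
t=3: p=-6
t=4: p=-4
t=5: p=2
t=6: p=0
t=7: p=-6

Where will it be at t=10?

p=0

The value travels 6 per step and bounces off the walls at -8 and 4.
  step 8: -6 → -4
  step 9: -4 → 2
  step 10: 2 → 0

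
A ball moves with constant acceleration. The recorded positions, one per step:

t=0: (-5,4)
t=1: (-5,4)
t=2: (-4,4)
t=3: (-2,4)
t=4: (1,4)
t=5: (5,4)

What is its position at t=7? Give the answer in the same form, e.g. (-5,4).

Successive displacements: (+0,+0), (+1,+0), (+2,+0), (+3,+0), (+4,+0) — each changes by (+1,+0).
step 6: (5,4) + (+5,+0) → (10,4)
step 7: (10,4) + (+6,+0) → (16,4)

(16,4)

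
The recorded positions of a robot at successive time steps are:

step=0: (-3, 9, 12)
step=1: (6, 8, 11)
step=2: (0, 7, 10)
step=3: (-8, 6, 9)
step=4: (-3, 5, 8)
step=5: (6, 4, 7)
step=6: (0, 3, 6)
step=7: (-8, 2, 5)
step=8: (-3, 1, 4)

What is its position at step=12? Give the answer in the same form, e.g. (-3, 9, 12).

(-3, -3, 0)

The first coordinate repeats the cycle [-3, 6, 0, -8] with period 4; step 12 mod 4 = 0, giving -3.
The second coordinate changes by -1 each step, so at step 12 it is 9 + 12·(-1) = -3.
The third coordinate changes by -1 each step, so at step 12 it is 12 + 12·(-1) = 0.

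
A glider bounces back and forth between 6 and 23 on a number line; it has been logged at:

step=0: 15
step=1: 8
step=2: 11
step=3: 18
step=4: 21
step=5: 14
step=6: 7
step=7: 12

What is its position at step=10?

The value reflects between 6 and 23, moving 7 per step.
  step 8: 12 → 19
  step 9: 19 → 20
  step 10: 20 → 13

13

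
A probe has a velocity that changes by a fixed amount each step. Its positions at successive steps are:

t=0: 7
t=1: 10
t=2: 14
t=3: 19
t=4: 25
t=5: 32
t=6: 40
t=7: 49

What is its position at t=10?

82

Successive displacements: +3, +4, +5, +6, +7, +8, +9 — each changes by +1.
step 8: 49 + 10 → 59
step 9: 59 + 11 → 70
step 10: 70 + 12 → 82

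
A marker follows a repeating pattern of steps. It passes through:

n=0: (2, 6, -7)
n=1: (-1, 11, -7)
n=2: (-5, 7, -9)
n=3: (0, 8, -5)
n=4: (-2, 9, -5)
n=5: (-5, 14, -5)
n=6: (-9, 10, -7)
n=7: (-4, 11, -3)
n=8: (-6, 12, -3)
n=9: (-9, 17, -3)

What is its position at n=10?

(-13, 13, -5)

Step-to-step displacements: (-3, +5, +0), (-4, -4, -2), (+5, +1, +4), (-2, +1, +0), (-3, +5, +0), (-4, -4, -2), (+5, +1, +4), (-2, +1, +0), (-3, +5, +0) — a repeating cycle of length 4.
step 10: apply (-4, -4, -2) → (-13, 13, -5)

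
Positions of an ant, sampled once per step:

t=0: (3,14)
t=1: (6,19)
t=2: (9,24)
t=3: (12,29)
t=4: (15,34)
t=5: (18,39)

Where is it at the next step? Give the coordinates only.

(21,44)

Each step adds (+3,+5) to the position.
step 6: (18,39) + (+3,+5) → (21,44)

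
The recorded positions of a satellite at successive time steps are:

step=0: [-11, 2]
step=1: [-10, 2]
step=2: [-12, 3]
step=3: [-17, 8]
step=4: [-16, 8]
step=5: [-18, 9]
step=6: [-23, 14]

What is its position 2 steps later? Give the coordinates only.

Differencing gives [+1, +0], [-2, +1], [-5, +5], [+1, +0], [-2, +1], [-5, +5]. This is the pattern [+1, +0], [-2, +1], [-5, +5] repeated.
step 7: apply [+1, +0] → [-22, 14]
step 8: apply [-2, +1] → [-24, 15]

[-24, 15]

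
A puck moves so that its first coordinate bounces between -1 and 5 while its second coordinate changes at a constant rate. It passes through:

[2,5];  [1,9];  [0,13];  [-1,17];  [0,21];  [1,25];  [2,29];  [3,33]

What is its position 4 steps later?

[3,49]

The first coordinate travels 1 per step and bounces off the walls at -1 and 5.
  step 8: 3 → 4
  step 9: 4 → 5
  step 10: 5 → 4
  step 11: 4 → 3
The second coordinate changes by +4 each step: at step 11 it is 49.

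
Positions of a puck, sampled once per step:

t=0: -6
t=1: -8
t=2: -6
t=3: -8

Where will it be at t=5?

-8

Consecutive displacements -2, +2, -2 scale by a factor of -1 each step.
step 4: -8 + 2 → -6
step 5: -6 − 2 → -8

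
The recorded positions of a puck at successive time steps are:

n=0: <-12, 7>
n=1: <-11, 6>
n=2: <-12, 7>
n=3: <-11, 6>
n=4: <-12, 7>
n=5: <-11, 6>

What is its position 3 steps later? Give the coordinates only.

The moves between consecutive positions are <+1, -1>, <-1, +1>, <+1, -1>, <-1, +1>, <+1, -1>; they repeat the 2-cycle [<+1, -1>, <-1, +1>].
step 6: apply <-1, +1> → <-12, 7>
step 7: apply <+1, -1> → <-11, 6>
step 8: apply <-1, +1> → <-12, 7>

<-12, 7>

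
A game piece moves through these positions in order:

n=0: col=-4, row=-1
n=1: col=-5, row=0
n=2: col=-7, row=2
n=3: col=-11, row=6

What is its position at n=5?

The jumps are (-1,+1), (-2,+2), (-4,+4) — a geometric progression with ratio 2.
step 4: col=-11, row=6 + (-8,+8) → col=-19, row=14
step 5: col=-19, row=14 + (-16,+16) → col=-35, row=30

col=-35, row=30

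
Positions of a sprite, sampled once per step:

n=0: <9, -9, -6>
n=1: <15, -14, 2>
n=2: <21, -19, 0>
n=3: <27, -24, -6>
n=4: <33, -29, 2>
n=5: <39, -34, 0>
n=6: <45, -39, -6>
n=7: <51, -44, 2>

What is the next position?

First: linear, +6 per step → 57 at step 8.
Second: linear, -5 per step → -49 at step 8.
Third: cycles through -6, 2, 0 every 3 steps. Step 8 lands at position 2 of the cycle → 0.

<57, -49, 0>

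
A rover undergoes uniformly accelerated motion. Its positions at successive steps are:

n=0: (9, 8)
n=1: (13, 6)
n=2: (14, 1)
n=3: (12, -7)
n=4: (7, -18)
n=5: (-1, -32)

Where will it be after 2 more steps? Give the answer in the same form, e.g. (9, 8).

Taking differences between consecutive positions: (+4, -2), (+1, -5), (-2, -8), (-5, -11), (-8, -14). These grow by (-3, -3) each step.
step 6: (-1, -32) + (-11, -17) → (-12, -49)
step 7: (-12, -49) + (-14, -20) → (-26, -69)

(-26, -69)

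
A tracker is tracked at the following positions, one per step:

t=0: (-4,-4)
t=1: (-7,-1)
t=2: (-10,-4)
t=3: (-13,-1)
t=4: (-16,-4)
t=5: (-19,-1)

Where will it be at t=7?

(-25,-1)

The moves between consecutive positions are (-3,+3), (-3,-3), (-3,+3), (-3,-3), (-3,+3); they repeat the 2-cycle [(-3,+3), (-3,-3)].
step 6: apply (-3,-3) → (-22,-4)
step 7: apply (-3,+3) → (-25,-1)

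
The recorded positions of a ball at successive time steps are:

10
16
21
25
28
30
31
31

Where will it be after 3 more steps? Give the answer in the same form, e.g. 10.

25

Taking differences between consecutive positions: +6, +5, +4, +3, +2, +1, +0. These grow by -1 each step.
step 8: 31 − 1 → 30
step 9: 30 − 2 → 28
step 10: 28 − 3 → 25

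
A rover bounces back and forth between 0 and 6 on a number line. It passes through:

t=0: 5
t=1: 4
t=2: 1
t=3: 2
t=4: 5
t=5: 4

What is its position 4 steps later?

The value reflects between 0 and 6, moving 3 per step.
  step 6: 4 → 1
  step 7: 1 → 2
  step 8: 2 → 5
  step 9: 5 → 4

4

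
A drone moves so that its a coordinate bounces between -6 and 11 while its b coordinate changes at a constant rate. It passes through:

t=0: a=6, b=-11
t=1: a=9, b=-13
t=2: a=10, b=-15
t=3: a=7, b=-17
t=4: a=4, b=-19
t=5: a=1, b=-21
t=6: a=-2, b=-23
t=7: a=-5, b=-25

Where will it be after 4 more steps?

a=5, b=-33

The a coordinate reflects between -6 and 11, moving 3 per step.
  step 8: -5 → -4
  step 9: -4 → -1
  step 10: -1 → 2
  step 11: 2 → 5
The b coordinate changes by -2 each step: at step 11 it is -33.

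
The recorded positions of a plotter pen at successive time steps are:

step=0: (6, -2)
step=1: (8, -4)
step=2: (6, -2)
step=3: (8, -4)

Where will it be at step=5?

Step-to-step displacements: (+2, -2), (-2, +2), (+2, -2); each is -1× the previous.
step 4: (8, -4) + (-2, +2) → (6, -2)
step 5: (6, -2) + (+2, -2) → (8, -4)

(8, -4)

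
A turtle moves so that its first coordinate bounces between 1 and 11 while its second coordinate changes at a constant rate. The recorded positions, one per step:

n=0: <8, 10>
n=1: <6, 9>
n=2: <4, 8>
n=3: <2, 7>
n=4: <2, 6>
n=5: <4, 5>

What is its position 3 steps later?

The first coordinate reflects between 1 and 11, moving 2 per step.
  step 6: 4 → 6
  step 7: 6 → 8
  step 8: 8 → 10
The second coordinate changes by -1 each step: at step 8 it is 2.

<10, 2>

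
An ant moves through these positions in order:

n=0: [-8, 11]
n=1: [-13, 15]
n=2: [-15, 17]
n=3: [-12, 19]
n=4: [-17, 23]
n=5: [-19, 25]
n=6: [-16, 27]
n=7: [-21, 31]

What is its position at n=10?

Differencing gives [-5, +4], [-2, +2], [+3, +2], [-5, +4], [-2, +2], [+3, +2], [-5, +4]. This is the pattern [-5, +4], [-2, +2], [+3, +2] repeated.
step 8: apply [-2, +2] → [-23, 33]
step 9: apply [+3, +2] → [-20, 35]
step 10: apply [-5, +4] → [-25, 39]

[-25, 39]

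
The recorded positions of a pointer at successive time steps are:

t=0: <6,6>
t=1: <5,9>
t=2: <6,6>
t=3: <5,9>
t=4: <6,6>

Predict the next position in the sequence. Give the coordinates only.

Step-to-step displacements: <-1,+3>, <+1,-3>, <-1,+3>, <+1,-3>; each is -1× the previous.
step 5: <6,6> + <-1,+3> → <5,9>

<5,9>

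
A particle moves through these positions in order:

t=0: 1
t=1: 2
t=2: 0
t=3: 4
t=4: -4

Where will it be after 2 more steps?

-20

The jumps are +1, -2, +4, -8 — a geometric progression with ratio -2.
step 5: -4 + 16 → 12
step 6: 12 − 32 → -20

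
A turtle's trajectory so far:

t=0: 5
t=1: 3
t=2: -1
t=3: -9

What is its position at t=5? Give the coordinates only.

-57

Step-to-step displacements: -2, -4, -8; each is 2× the previous.
step 4: -9 − 16 → -25
step 5: -25 − 32 → -57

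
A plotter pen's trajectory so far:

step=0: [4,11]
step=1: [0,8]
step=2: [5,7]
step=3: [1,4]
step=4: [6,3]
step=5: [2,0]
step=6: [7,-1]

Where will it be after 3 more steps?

The moves between consecutive positions are [-4,-3], [+5,-1], [-4,-3], [+5,-1], [-4,-3], [+5,-1]; they repeat the 2-cycle [[-4,-3], [+5,-1]].
step 7: apply [-4,-3] → [3,-4]
step 8: apply [+5,-1] → [8,-5]
step 9: apply [-4,-3] → [4,-8]

[4,-8]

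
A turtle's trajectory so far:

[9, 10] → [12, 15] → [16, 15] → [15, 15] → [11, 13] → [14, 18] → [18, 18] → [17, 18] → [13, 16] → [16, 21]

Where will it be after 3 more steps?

The moves between consecutive positions are [+3, +5], [+4, +0], [-1, +0], [-4, -2], [+3, +5], [+4, +0], [-1, +0], [-4, -2], [+3, +5]; they repeat the 4-cycle [[+3, +5], [+4, +0], [-1, +0], [-4, -2]].
step 10: apply [+4, +0] → [20, 21]
step 11: apply [-1, +0] → [19, 21]
step 12: apply [-4, -2] → [15, 19]

[15, 19]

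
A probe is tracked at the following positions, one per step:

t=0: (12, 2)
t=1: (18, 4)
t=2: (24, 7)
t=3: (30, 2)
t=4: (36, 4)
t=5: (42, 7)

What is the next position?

First: linear, +6 per step → 48 at step 6.
Second: cycles through 2, 4, 7 every 3 steps. Step 6 lands at position 0 of the cycle → 2.

(48, 2)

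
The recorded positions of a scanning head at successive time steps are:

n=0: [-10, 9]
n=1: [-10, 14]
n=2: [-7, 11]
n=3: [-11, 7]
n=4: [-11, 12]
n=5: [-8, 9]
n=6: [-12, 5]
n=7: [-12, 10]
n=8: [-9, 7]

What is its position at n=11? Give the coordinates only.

[-10, 5]

Step-to-step displacements: [+0, +5], [+3, -3], [-4, -4], [+0, +5], [+3, -3], [-4, -4], [+0, +5], [+3, -3] — a repeating cycle of length 3.
step 9: apply [-4, -4] → [-13, 3]
step 10: apply [+0, +5] → [-13, 8]
step 11: apply [+3, -3] → [-10, 5]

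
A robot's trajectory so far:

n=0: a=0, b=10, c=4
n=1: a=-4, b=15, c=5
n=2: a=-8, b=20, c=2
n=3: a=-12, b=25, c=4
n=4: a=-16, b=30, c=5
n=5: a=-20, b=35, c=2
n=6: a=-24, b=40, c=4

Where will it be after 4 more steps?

a=-40, b=60, c=5

The a coordinate changes by -4 each step, so at step 10 it is 0 + 10·(-4) = -40.
The b coordinate changes by +5 each step, so at step 10 it is 10 + 10·(5) = 60.
The c coordinate repeats the cycle [4, 5, 2] with period 3; step 10 mod 3 = 1, giving 5.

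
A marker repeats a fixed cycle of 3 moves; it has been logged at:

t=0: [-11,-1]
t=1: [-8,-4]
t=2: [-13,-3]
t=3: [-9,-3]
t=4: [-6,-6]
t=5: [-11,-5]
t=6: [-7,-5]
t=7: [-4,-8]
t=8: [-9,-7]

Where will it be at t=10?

Step-to-step displacements: [+3,-3], [-5,+1], [+4,+0], [+3,-3], [-5,+1], [+4,+0], [+3,-3], [-5,+1] — a repeating cycle of length 3.
step 9: apply [+4,+0] → [-5,-7]
step 10: apply [+3,-3] → [-2,-10]

[-2,-10]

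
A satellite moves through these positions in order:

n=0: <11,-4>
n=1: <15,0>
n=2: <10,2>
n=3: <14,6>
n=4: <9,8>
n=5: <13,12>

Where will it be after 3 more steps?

Differencing gives <+4,+4>, <-5,+2>, <+4,+4>, <-5,+2>, <+4,+4>. This is the pattern <+4,+4>, <-5,+2> repeated.
step 6: apply <-5,+2> → <8,14>
step 7: apply <+4,+4> → <12,18>
step 8: apply <-5,+2> → <7,20>

<7,20>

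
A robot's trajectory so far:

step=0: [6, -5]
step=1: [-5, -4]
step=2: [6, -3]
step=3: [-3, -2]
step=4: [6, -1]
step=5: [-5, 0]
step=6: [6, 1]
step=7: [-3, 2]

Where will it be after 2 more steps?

The first coordinate repeats the cycle [6, -5, 6, -3] with period 4; step 9 mod 4 = 1, giving -5.
The second coordinate changes by +1 each step, so at step 9 it is -5 + 9·(1) = 4.

[-5, 4]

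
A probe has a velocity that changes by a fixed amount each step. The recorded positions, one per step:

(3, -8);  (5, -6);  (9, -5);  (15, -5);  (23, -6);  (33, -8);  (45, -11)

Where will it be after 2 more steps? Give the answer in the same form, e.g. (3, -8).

(75, -20)

Successive displacements: (+2, +2), (+4, +1), (+6, +0), (+8, -1), (+10, -2), (+12, -3) — each changes by (+2, -1).
step 7: (45, -11) + (+14, -4) → (59, -15)
step 8: (59, -15) + (+16, -5) → (75, -20)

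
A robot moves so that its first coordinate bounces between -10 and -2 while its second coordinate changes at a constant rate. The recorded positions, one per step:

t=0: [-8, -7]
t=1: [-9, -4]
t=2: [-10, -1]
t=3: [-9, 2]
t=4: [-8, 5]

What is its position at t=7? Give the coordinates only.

[-5, 14]

The first coordinate reflects between -10 and -2, moving 1 per step.
  step 5: -8 → -7
  step 6: -7 → -6
  step 7: -6 → -5
The second coordinate changes by +3 each step: at step 7 it is 14.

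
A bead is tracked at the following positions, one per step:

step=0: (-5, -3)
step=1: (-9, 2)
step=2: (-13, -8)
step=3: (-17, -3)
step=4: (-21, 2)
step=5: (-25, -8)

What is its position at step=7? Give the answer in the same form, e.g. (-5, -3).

The first coordinate changes by -4 each step, so at step 7 it is -5 + 7·(-4) = -33.
The second coordinate repeats the cycle [-3, 2, -8] with period 3; step 7 mod 3 = 1, giving 2.

(-33, 2)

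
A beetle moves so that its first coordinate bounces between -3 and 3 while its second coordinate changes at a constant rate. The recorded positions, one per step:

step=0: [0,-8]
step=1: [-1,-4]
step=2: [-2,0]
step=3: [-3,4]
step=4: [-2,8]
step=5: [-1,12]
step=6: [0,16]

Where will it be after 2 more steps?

[2,24]

The first coordinate reflects between -3 and 3, moving 1 per step.
  step 7: 0 → 1
  step 8: 1 → 2
The second coordinate changes by +4 each step: at step 8 it is 24.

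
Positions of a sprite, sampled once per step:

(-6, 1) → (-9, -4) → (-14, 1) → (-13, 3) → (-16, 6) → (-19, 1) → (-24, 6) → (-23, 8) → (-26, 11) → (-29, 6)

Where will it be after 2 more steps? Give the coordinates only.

(-33, 13)

Step-to-step displacements: (-3, -5), (-5, +5), (+1, +2), (-3, +3), (-3, -5), (-5, +5), (+1, +2), (-3, +3), (-3, -5) — a repeating cycle of length 4.
step 10: apply (-5, +5) → (-34, 11)
step 11: apply (+1, +2) → (-33, 13)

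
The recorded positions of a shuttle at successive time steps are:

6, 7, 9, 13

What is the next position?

The jumps are +1, +2, +4 — a geometric progression with ratio 2.
step 4: 13 + 8 → 21

21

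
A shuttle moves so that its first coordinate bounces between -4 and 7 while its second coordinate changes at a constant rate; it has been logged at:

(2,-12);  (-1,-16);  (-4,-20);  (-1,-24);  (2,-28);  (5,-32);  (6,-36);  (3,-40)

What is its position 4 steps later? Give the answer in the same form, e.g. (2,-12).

The first coordinate travels 3 per step and bounces off the walls at -4 and 7.
  step 8: 3 → 0
  step 9: 0 → -3
  step 10: -3 → -2
  step 11: -2 → 1
The second coordinate changes by -4 each step: at step 11 it is -56.

(1,-56)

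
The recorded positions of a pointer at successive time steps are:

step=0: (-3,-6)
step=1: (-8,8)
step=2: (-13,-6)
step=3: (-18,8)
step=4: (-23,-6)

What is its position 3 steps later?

The first coordinate changes by -5 each step, so at step 7 it is -3 + 7·(-5) = -38.
The second coordinate repeats the cycle [-6, 8] with period 2; step 7 mod 2 = 1, giving 8.

(-38,8)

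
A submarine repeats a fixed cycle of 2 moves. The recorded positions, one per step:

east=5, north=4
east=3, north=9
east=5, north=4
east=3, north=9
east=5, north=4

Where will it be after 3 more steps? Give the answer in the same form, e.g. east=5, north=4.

east=3, north=9

The moves between consecutive positions are (-2, +5), (+2, -5), (-2, +5), (+2, -5); they repeat the 2-cycle [(-2, +5), (+2, -5)].
step 5: apply (-2, +5) → east=3, north=9
step 6: apply (+2, -5) → east=5, north=4
step 7: apply (-2, +5) → east=3, north=9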